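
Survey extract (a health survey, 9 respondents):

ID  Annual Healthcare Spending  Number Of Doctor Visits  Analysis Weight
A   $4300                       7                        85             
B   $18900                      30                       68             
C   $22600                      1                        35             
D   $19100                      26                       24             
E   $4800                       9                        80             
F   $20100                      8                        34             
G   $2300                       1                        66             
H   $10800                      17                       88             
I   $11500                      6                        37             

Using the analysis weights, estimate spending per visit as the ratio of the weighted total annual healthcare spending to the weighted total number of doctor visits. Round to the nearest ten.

Σ wᵢ·y = 4300×85 + 18900×68 + 22600×35 + 19100×24 + 4800×80 + 20100×34 + 2300×66 + 10800×88 + 11500×37
  = 365500 + 1285200 + 791000 + 458400 + 384000 + 683400 + 151800 + 950400 + 425500 = 5495200
Σ wᵢ·x = 6070
Ratio = 5495200 / 6070 = 905.30478

910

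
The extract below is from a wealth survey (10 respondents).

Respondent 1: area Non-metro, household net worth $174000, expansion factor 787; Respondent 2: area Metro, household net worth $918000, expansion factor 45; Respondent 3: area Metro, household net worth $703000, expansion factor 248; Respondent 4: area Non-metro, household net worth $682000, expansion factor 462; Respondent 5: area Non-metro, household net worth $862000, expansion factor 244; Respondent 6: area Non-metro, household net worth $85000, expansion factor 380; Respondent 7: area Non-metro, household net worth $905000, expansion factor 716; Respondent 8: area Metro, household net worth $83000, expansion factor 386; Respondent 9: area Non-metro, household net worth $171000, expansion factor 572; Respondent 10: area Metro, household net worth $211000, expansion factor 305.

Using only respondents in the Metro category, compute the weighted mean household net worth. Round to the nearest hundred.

317100

Metro rows: 2, 3, 8, 10
Weighted sum = 918000×45 + 703000×248 + 83000×386 + 211000×305
  = 41310000 + 174344000 + 32038000 + 64355000 = 312047000
Sum of weights = 984
Weighted mean = 312047000 / 984 = 317120.93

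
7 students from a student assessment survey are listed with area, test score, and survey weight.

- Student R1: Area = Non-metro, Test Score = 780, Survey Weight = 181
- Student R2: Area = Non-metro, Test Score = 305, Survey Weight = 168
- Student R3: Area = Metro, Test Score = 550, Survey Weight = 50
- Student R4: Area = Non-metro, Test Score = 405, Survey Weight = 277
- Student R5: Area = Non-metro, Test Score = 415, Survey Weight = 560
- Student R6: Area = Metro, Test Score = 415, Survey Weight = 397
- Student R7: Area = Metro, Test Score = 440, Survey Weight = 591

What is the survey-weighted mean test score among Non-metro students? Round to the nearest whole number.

Non-metro rows: R1, R2, R4, R5
Weighted sum = 780×181 + 305×168 + 405×277 + 415×560
  = 537005
Sum of weights = 181 + 168 + 277 + 560 = 1186
Weighted mean = 537005 / 1186 = 452.78668

453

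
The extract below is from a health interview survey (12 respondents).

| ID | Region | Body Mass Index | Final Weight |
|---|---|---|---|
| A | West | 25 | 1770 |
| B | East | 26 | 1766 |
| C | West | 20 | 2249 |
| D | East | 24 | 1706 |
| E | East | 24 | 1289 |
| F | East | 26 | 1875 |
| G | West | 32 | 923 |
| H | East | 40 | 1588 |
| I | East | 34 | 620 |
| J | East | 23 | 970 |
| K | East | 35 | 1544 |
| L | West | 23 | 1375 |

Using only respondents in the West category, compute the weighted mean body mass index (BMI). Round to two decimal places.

West rows: A, C, G, L
Weighted sum = 25×1770 + 20×2249 + 32×923 + 23×1375
  = 44250 + 44980 + 29536 + 31625 = 150391
Sum of weights = 1770 + 2249 + 923 + 1375 = 6317
Weighted mean = 150391 / 6317 = 23.807345

23.81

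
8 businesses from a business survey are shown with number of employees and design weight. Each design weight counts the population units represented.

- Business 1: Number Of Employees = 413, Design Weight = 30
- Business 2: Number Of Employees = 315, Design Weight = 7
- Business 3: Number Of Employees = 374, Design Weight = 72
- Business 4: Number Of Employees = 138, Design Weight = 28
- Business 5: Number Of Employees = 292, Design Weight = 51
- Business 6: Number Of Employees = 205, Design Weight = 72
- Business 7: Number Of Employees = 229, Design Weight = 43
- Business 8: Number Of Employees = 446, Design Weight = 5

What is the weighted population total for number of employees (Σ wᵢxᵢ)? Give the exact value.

87116

Weighted total = 413×30 + 315×7 + 374×72 + 138×28 + 292×51 + 205×72 + 229×43 + 446×5
  = 87116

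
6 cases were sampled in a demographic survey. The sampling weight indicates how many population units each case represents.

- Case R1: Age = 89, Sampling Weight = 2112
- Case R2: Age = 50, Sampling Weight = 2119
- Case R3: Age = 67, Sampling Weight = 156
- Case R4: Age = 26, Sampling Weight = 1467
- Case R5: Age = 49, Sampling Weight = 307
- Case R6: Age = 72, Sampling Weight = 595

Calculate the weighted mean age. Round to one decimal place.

Weighted sum = 89×2112 + 50×2119 + 67×156 + 26×1467 + 49×307 + 72×595
  = 187968 + 105950 + 10452 + 38142 + 15043 + 42840 = 400395
Sum of weights = 6756
Weighted mean = 400395 / 6756 = 59.265098

59.3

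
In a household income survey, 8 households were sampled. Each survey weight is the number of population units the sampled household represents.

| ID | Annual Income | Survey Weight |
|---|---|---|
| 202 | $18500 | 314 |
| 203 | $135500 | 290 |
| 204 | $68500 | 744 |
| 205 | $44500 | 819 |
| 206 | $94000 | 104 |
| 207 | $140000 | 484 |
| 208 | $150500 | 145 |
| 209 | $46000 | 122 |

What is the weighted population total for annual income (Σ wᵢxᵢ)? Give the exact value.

237484000

Weighted total = 18500×314 + 135500×290 + 68500×744 + 44500×819 + 94000×104 + 140000×484 + 150500×145 + 46000×122
  = 5809000 + 39295000 + 50964000 + 36445500 + 9776000 + 67760000 + 21822500 + 5612000 = 237484000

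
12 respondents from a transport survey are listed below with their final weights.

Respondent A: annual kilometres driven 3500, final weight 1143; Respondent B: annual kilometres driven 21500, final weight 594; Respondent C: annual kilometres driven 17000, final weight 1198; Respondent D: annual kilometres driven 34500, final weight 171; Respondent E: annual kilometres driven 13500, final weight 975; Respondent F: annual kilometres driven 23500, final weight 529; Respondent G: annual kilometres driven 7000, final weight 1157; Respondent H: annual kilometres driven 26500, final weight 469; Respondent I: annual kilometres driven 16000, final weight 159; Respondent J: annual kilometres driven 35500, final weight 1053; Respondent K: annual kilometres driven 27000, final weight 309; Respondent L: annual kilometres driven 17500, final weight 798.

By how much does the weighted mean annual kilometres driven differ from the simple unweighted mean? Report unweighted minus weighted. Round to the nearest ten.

Unweighted sum = 3500 + 21500 + 17000 + 34500 + 13500 + 23500 + 7000 + 26500 + 16000 + 35500 + 27000 + 17500 = 243000
Unweighted mean = 243000 / 12 = 20250
Weighted sum = 3500×1143 + 21500×594 + 17000×1198 + 34500×171 + 13500×975 + 23500×529 + 7000×1157 + 26500×469 + 16000×159 + 35500×1053 + 27000×309 + 17500×798
  = 4000500 + 12771000 + 20366000 + 5899500 + 13162500 + 12431500 + 8099000 + 12428500 + 2544000 + 37381500 + 8343000 + 13965000 = 151392000
Sum of weights = 1143 + 594 + 1198 + 171 + 975 + 529 + 1157 + 469 + 159 + 1053 + 309 + 798 = 8555
Weighted mean = 151392000 / 8555 = 17696.318
Difference (unweighted minus weighted) = 2553.6821

2550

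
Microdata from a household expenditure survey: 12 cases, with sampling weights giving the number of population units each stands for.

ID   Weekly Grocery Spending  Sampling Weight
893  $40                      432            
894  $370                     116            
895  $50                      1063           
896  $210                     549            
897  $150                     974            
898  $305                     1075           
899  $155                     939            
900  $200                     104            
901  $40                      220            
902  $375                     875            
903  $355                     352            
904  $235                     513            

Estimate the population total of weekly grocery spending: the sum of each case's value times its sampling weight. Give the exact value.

1451400

Weighted total = 40×432 + 370×116 + 50×1063 + 210×549 + 150×974 + 305×1075 + 155×939 + 200×104 + 40×220 + 375×875 + 355×352 + 235×513
  = 17280 + 42920 + 53150 + 115290 + 146100 + 327875 + 145545 + 20800 + 8800 + 328125 + 124960 + 120555 = 1451400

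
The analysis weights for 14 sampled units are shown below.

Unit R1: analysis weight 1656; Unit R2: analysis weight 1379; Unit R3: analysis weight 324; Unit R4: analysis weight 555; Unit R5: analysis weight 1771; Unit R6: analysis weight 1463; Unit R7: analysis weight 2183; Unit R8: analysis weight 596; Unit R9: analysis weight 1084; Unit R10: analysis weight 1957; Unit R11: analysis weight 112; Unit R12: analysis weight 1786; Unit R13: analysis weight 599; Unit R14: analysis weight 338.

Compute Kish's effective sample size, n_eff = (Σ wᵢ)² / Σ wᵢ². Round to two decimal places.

10.35

Σ wᵢ = 15803
Σ wᵢ² = 24134783
n_eff = 15803² / 24134783 = 249734809 / 24134783 = 10.347506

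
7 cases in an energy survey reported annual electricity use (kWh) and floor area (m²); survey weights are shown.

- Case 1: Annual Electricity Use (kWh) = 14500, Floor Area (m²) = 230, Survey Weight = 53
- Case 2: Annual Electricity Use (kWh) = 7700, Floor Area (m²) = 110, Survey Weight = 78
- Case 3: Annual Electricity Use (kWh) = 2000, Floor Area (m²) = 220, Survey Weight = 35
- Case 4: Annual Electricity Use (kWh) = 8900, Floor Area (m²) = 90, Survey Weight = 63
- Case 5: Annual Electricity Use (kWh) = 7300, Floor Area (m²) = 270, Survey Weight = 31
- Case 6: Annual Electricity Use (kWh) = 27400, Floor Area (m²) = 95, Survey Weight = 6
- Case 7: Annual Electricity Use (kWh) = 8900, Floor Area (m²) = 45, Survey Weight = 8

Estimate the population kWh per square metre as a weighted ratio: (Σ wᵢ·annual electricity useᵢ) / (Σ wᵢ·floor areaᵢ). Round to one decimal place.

Σ wᵢ·y = 14500×53 + 7700×78 + 2000×35 + 8900×63 + 7300×31 + 27400×6 + 8900×8
  = 768500 + 600600 + 70000 + 560700 + 226300 + 164400 + 71200 = 2461700
Σ wᵢ·x = 230×53 + 110×78 + 220×35 + 90×63 + 270×31 + 95×6 + 45×8
  = 43440
Ratio = 2461700 / 43440 = 56.668969

56.7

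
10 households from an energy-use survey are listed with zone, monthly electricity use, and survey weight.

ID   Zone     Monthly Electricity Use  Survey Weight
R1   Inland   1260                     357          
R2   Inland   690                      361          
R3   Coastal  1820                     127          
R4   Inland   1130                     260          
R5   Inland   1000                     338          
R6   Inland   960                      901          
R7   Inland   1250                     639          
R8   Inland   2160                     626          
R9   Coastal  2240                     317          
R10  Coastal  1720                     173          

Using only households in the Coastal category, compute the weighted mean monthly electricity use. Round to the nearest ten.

2010

Coastal rows: R3, R9, R10
Weighted sum = 1820×127 + 2240×317 + 1720×173
  = 231140 + 710080 + 297560 = 1238780
Sum of weights = 127 + 317 + 173 = 617
Weighted mean = 1238780 / 617 = 2007.7472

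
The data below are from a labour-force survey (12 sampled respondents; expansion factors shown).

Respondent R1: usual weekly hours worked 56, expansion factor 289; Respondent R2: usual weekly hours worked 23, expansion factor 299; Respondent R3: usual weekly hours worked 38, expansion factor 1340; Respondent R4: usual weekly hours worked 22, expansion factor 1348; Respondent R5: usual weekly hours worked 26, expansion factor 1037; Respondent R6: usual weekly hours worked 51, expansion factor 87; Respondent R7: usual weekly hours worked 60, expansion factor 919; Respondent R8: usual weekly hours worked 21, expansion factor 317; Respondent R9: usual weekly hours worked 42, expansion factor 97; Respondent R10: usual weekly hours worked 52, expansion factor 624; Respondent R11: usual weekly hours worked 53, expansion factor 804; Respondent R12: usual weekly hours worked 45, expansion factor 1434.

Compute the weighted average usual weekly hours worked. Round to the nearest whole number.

Weighted sum = 56×289 + 23×299 + 38×1340 + 22×1348 + 26×1037 + 51×87 + 60×919 + 21×317 + 42×97 + 52×624 + 53×804 + 45×1434
  = 16184 + 6877 + 50920 + 29656 + 26962 + 4437 + 55140 + 6657 + 4074 + 32448 + 42612 + 64530 = 340497
Sum of weights = 289 + 299 + 1340 + 1348 + 1037 + 87 + 919 + 317 + 97 + 624 + 804 + 1434 = 8595
Weighted mean = 340497 / 8595 = 39.615707

40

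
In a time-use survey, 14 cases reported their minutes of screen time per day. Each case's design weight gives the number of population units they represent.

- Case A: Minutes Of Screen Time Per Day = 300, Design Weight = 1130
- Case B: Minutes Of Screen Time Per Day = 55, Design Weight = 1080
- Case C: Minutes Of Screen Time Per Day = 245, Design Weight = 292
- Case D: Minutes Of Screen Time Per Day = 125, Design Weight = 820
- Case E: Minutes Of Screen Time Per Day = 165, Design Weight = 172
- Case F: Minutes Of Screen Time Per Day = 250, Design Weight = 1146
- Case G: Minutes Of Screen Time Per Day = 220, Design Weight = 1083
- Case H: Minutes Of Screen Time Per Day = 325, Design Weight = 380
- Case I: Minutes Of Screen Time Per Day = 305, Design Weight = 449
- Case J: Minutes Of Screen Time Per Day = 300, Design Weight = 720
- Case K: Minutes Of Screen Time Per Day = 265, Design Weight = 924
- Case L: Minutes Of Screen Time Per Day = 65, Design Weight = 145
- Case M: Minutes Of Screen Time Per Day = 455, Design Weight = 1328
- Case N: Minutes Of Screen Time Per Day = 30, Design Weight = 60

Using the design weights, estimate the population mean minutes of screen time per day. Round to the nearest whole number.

253

Weighted sum = 2462350
Sum of weights = 9729
Weighted mean = 2462350 / 9729 = 253.09384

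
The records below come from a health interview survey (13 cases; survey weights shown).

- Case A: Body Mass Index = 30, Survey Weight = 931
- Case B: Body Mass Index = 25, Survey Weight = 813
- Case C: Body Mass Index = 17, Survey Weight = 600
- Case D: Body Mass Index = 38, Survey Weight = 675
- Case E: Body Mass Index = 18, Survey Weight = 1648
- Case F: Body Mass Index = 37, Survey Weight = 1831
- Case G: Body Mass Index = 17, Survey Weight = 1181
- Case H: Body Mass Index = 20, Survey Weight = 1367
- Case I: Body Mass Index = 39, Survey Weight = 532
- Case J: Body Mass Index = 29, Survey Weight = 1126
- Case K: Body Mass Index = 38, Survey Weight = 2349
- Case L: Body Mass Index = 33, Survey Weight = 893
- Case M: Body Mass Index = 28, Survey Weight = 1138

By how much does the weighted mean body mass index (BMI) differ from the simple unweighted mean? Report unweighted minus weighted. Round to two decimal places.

-0.32

Unweighted sum = 369
Unweighted mean = 369 / 13 = 28.384615
Weighted sum = 432930
Sum of weights = 15084
Weighted mean = 432930 / 15084 = 28.701273
Difference (unweighted minus weighted) = -0.31665749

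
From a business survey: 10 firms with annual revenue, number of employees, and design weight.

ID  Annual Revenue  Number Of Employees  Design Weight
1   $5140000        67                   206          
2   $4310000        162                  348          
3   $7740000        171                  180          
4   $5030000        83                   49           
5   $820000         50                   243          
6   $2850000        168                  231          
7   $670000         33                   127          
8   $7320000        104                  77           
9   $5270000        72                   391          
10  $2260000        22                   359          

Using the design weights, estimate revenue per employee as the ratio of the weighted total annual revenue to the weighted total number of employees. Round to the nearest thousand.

Σ wᵢ·y = 5140000×206 + 4310000×348 + 7740000×180 + 5030000×49 + 820000×243 + 2850000×231 + 670000×127 + 7320000×77 + 5270000×391 + 2260000×359
  = 8576640000
Σ wᵢ·x = 67×206 + 162×348 + 171×180 + 83×49 + 50×243 + 168×231 + 33×127 + 104×77 + 72×391 + 22×359
  = 13802 + 56376 + 30780 + 4067 + 12150 + 38808 + 4191 + 8008 + 28152 + 7898 = 204232
Ratio = 8576640000 / 204232 = 41994.594

42000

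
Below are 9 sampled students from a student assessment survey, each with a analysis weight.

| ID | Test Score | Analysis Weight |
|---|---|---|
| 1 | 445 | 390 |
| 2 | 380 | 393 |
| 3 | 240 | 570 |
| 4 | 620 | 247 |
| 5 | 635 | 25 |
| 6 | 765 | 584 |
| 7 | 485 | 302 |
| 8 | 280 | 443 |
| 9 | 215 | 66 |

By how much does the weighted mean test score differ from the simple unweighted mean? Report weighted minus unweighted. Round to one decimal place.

-1.3

Unweighted sum = 445 + 380 + 240 + 620 + 635 + 765 + 485 + 280 + 215 = 4065
Unweighted mean = 4065 / 9 = 451.66667
Weighted sum = 445×390 + 380×393 + 240×570 + 620×247 + 635×25 + 765×584 + 485×302 + 280×443 + 215×66
  = 173550 + 149340 + 136800 + 153140 + 15875 + 446760 + 146470 + 124040 + 14190 = 1360165
Sum of weights = 390 + 393 + 570 + 247 + 25 + 584 + 302 + 443 + 66 = 3020
Weighted mean = 1360165 / 3020 = 450.38576
Difference (weighted minus unweighted) = -1.2809051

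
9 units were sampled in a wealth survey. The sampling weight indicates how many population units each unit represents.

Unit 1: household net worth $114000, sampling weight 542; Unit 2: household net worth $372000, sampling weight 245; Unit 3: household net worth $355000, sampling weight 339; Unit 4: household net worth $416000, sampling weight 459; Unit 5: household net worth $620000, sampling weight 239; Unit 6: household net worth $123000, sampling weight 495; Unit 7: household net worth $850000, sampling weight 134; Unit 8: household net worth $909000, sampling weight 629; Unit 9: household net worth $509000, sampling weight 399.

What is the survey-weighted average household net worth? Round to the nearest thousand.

449000

Weighted sum = 114000×542 + 372000×245 + 355000×339 + 416000×459 + 620000×239 + 123000×495 + 850000×134 + 909000×629 + 509000×399
  = 61788000 + 91140000 + 120345000 + 190944000 + 148180000 + 60885000 + 113900000 + 571761000 + 203091000 = 1562034000
Sum of weights = 542 + 245 + 339 + 459 + 239 + 495 + 134 + 629 + 399 = 3481
Weighted mean = 1562034000 / 3481 = 448731.4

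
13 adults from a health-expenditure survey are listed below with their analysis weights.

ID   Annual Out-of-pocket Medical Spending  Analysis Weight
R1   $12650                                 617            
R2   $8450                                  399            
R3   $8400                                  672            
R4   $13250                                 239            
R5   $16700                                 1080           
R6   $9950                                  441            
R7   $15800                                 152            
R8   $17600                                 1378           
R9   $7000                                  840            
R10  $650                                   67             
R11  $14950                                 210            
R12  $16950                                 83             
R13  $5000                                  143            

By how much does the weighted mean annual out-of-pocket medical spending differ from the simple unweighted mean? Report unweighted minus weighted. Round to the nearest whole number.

Unweighted sum = 147350
Unweighted mean = 147350 / 13 = 11334.615
Weighted sum = 80251400
Sum of weights = 6321
Weighted mean = 80251400 / 6321 = 12695.997
Difference (unweighted minus weighted) = -1361.3821

-1361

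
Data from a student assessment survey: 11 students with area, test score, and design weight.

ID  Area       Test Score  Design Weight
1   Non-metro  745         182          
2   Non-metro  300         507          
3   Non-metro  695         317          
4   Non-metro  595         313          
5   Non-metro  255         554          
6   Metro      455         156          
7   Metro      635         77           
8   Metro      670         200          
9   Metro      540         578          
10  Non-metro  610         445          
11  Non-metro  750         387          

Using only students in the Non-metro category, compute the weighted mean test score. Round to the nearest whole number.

Non-metro rows: 1, 2, 3, 4, 5, 10, 11
Weighted sum = 745×182 + 300×507 + 695×317 + 595×313 + 255×554 + 610×445 + 750×387
  = 135590 + 152100 + 220315 + 186235 + 141270 + 271450 + 290250 = 1397210
Sum of weights = 182 + 507 + 317 + 313 + 554 + 445 + 387 = 2705
Weighted mean = 1397210 / 2705 = 516.52865

517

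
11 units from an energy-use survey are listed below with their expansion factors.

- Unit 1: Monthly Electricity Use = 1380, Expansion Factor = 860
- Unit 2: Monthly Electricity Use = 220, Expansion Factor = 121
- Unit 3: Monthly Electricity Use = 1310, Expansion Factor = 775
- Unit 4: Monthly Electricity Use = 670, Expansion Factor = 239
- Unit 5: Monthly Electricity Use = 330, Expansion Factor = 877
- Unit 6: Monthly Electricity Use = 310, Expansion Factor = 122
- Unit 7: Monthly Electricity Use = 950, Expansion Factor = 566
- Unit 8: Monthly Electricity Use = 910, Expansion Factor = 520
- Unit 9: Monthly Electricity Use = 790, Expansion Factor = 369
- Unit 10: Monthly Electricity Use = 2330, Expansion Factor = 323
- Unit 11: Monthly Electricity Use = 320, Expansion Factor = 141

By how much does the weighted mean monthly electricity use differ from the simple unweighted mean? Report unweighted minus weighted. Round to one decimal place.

Unweighted sum = 1380 + 220 + 1310 + 670 + 330 + 310 + 950 + 910 + 790 + 2330 + 320 = 9520
Unweighted mean = 9520 / 11 = 865.45455
Weighted sum = 1380×860 + 220×121 + 1310×775 + 670×239 + 330×877 + 310×122 + 950×566 + 910×520 + 790×369 + 2330×323 + 320×141
  = 4816150
Sum of weights = 860 + 121 + 775 + 239 + 877 + 122 + 566 + 520 + 369 + 323 + 141 = 4913
Weighted mean = 4816150 / 4913 = 980.28699
Difference (unweighted minus weighted) = -114.83245

-114.8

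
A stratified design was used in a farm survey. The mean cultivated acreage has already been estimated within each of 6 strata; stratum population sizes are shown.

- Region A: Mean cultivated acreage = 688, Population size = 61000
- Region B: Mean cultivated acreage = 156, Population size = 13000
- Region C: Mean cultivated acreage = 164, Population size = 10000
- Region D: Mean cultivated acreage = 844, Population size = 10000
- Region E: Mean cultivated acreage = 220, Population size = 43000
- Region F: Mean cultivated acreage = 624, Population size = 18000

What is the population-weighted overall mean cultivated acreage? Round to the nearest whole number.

482

Σ Nₕ·x̄ₕ = 688×61000 + 156×13000 + 164×10000 + 844×10000 + 220×43000 + 624×18000
  = 41968000 + 2028000 + 1640000 + 8440000 + 9460000 + 11232000 = 74768000
Σ Nₕ = 61000 + 13000 + 10000 + 10000 + 43000 + 18000 = 155000
Overall mean = 74768000 / 155000 = 482.37419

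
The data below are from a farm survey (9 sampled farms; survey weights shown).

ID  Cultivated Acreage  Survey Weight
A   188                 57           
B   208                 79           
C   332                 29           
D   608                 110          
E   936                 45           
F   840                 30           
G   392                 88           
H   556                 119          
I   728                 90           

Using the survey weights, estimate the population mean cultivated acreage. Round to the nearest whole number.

Weighted sum = 188×57 + 208×79 + 332×29 + 608×110 + 936×45 + 840×30 + 392×88 + 556×119 + 728×90
  = 337156
Sum of weights = 57 + 79 + 29 + 110 + 45 + 30 + 88 + 119 + 90 = 647
Weighted mean = 337156 / 647 = 521.10665

521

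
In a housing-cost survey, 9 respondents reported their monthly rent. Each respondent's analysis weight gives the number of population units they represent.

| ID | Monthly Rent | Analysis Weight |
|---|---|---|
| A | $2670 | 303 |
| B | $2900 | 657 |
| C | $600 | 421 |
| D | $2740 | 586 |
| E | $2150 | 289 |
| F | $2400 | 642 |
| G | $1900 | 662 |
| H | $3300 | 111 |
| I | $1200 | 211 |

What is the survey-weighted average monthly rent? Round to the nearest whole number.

2218

Weighted sum = 2670×303 + 2900×657 + 600×421 + 2740×586 + 2150×289 + 2400×642 + 1900×662 + 3300×111 + 1200×211
  = 8612000
Sum of weights = 303 + 657 + 421 + 586 + 289 + 642 + 662 + 111 + 211 = 3882
Weighted mean = 8612000 / 3882 = 2218.4441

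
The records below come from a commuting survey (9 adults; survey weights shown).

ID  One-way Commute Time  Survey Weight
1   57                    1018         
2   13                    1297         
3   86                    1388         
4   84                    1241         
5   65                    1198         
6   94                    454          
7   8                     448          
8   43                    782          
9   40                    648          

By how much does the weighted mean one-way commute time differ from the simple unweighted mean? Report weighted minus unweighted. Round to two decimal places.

Unweighted sum = 57 + 13 + 86 + 84 + 65 + 94 + 8 + 43 + 40 = 490
Unweighted mean = 490 / 9 = 54.444444
Weighted sum = 57×1018 + 13×1297 + 86×1388 + 84×1241 + 65×1198 + 94×454 + 8×448 + 43×782 + 40×648
  = 58026 + 16861 + 119368 + 104244 + 77870 + 42676 + 3584 + 33626 + 25920 = 482175
Sum of weights = 1018 + 1297 + 1388 + 1241 + 1198 + 454 + 448 + 782 + 648 = 8474
Weighted mean = 482175 / 8474 = 56.900519
Difference (weighted minus unweighted) = 2.4560748

2.46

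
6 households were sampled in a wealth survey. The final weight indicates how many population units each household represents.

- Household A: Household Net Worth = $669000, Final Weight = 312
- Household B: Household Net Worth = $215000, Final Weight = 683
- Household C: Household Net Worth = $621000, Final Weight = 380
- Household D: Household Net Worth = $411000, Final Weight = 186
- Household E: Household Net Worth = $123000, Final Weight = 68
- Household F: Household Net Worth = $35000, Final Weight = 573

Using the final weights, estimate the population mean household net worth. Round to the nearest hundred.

Weighted sum = 669000×312 + 215000×683 + 621000×380 + 411000×186 + 123000×68 + 35000×573
  = 696418000
Sum of weights = 312 + 683 + 380 + 186 + 68 + 573 = 2202
Weighted mean = 696418000 / 2202 = 316266.12

316300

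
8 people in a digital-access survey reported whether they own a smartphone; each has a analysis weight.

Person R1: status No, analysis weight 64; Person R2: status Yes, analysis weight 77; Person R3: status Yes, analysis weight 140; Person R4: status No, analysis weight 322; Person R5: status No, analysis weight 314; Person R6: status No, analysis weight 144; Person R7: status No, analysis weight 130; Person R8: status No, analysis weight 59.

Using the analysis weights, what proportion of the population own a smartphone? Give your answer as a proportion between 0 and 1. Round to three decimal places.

0.174

Sum of weights for 'Yes' = 77 + 140 = 217
Total weight = 64 + 77 + 140 + 322 + 314 + 144 + 130 + 59 = 1250
Weighted proportion = 217 / 1250 = 0.1736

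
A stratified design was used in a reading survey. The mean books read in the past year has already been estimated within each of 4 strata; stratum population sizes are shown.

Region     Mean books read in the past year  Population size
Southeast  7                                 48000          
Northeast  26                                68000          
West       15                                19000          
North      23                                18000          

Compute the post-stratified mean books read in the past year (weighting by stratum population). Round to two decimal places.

18.32

Σ Nₕ·x̄ₕ = 7×48000 + 26×68000 + 15×19000 + 23×18000
  = 336000 + 1768000 + 285000 + 414000 = 2803000
Σ Nₕ = 48000 + 68000 + 19000 + 18000 = 153000
Overall mean = 2803000 / 153000 = 18.320261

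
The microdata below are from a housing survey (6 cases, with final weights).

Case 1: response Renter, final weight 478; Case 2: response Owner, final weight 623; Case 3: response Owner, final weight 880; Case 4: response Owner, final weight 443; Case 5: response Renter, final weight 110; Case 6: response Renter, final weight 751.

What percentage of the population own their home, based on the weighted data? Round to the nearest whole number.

59

Sum of weights for 'Owner' = 623 + 880 + 443 = 1946
Total weight = 478 + 623 + 880 + 443 + 110 + 751 = 3285
Weighted proportion = 1946 / 3285 = 0.59238965 → 59.238965%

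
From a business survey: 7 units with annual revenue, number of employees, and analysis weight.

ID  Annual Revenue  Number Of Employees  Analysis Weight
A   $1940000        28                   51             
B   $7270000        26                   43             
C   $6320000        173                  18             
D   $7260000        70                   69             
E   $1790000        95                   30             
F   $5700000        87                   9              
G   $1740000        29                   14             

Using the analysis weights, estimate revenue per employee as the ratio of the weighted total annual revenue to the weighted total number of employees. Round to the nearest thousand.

Σ wᵢ·y = 1155610000
Σ wᵢ·x = 28×51 + 26×43 + 173×18 + 70×69 + 95×30 + 87×9 + 29×14
  = 1428 + 1118 + 3114 + 4830 + 2850 + 783 + 406 = 14529
Ratio = 1155610000 / 14529 = 79538.165

80000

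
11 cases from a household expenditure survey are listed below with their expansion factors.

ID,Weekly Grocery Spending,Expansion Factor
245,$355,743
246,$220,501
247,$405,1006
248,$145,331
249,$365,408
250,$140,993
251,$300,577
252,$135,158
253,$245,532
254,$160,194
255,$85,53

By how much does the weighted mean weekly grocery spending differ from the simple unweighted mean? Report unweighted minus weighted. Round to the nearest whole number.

-37

Unweighted sum = 355 + 220 + 405 + 145 + 365 + 140 + 300 + 135 + 245 + 160 + 85 = 2555
Unweighted mean = 2555 / 11 = 232.27273
Weighted sum = 355×743 + 220×501 + 405×1006 + 145×331 + 365×408 + 140×993 + 300×577 + 135×158 + 245×532 + 160×194 + 85×53
  = 263765 + 110220 + 407430 + 47995 + 148920 + 139020 + 173100 + 21330 + 130340 + 31040 + 4505 = 1477665
Sum of weights = 5496
Weighted mean = 1477665 / 5496 = 268.8619
Difference (unweighted minus weighted) = -36.589172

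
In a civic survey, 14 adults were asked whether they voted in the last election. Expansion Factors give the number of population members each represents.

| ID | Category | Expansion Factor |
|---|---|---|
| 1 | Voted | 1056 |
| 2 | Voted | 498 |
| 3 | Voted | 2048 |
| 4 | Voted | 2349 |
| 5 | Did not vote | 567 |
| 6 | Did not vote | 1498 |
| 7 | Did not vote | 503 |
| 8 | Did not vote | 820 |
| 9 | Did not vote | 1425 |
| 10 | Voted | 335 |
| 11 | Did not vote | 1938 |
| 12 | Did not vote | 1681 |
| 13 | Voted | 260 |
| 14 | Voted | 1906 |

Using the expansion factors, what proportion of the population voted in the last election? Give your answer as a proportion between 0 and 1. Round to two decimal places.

Sum of weights for 'Voted' = 1056 + 498 + 2048 + 2349 + 335 + 260 + 1906 = 8452
Total weight = 16884
Weighted proportion = 8452 / 16884 = 0.50059228

0.50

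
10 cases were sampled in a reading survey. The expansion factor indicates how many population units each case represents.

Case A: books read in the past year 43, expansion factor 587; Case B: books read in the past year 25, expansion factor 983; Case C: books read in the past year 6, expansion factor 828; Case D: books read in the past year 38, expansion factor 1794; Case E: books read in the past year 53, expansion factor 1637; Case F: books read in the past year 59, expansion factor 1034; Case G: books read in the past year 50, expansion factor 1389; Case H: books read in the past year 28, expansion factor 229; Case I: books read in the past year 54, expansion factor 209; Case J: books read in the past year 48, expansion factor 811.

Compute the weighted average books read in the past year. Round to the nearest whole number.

42

Weighted sum = 43×587 + 25×983 + 6×828 + 38×1794 + 53×1637 + 59×1034 + 50×1389 + 28×229 + 54×209 + 48×811
  = 25241 + 24575 + 4968 + 68172 + 86761 + 61006 + 69450 + 6412 + 11286 + 38928 = 396799
Sum of weights = 9501
Weighted mean = 396799 / 9501 = 41.76392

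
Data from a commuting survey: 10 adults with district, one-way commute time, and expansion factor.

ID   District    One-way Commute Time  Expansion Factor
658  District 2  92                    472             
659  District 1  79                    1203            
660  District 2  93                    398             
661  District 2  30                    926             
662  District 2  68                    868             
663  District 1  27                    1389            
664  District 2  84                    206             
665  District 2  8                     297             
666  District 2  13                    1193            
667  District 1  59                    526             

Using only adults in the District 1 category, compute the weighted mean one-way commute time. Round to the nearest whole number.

District 1 rows: 659, 663, 667
Weighted sum = 79×1203 + 27×1389 + 59×526
  = 95037 + 37503 + 31034 = 163574
Sum of weights = 3118
Weighted mean = 163574 / 3118 = 52.461193

52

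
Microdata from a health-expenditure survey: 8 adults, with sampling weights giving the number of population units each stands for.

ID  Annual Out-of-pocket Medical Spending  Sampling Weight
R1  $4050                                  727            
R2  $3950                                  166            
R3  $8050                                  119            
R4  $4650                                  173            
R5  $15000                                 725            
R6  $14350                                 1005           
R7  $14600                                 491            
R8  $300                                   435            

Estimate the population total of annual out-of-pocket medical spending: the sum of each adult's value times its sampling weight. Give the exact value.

Weighted total = 4050×727 + 3950×166 + 8050×119 + 4650×173 + 15000×725 + 14350×1005 + 14600×491 + 300×435
  = 2944350 + 655700 + 957950 + 804450 + 10875000 + 14421750 + 7168600 + 130500 = 37958300

37958300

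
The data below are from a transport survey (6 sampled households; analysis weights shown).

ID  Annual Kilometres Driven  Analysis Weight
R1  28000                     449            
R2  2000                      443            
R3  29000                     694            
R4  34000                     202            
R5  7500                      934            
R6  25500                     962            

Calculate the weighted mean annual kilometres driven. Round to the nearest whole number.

Weighted sum = 28000×449 + 2000×443 + 29000×694 + 34000×202 + 7500×934 + 25500×962
  = 12572000 + 886000 + 20126000 + 6868000 + 7005000 + 24531000 = 71988000
Sum of weights = 449 + 443 + 694 + 202 + 934 + 962 = 3684
Weighted mean = 71988000 / 3684 = 19540.717

19541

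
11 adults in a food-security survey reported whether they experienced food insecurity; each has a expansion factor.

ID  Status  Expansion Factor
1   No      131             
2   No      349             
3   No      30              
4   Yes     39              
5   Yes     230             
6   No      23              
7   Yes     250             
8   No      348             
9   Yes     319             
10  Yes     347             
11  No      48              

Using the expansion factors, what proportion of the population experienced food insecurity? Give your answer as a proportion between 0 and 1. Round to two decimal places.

Sum of weights for 'Yes' = 39 + 230 + 250 + 319 + 347 = 1185
Total weight = 2114
Weighted proportion = 1185 / 2114 = 0.56054872

0.56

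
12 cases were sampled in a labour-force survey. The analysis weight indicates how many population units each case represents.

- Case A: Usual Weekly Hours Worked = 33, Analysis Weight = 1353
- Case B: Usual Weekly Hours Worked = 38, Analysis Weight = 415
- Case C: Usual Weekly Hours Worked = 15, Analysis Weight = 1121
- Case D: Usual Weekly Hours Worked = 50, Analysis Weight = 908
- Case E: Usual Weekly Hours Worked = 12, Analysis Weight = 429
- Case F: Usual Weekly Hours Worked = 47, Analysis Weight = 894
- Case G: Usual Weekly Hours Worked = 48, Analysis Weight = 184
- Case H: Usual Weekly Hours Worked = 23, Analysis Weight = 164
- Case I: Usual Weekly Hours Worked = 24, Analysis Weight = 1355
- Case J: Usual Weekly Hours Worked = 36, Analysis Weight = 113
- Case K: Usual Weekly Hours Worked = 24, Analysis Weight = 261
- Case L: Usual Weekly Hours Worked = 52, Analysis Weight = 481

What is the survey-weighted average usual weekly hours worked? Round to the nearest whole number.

Weighted sum = 33×1353 + 38×415 + 15×1121 + 50×908 + 12×429 + 47×894 + 48×184 + 23×164 + 24×1355 + 36×113 + 24×261 + 52×481
  = 44649 + 15770 + 16815 + 45400 + 5148 + 42018 + 8832 + 3772 + 32520 + 4068 + 6264 + 25012 = 250268
Sum of weights = 1353 + 415 + 1121 + 908 + 429 + 894 + 184 + 164 + 1355 + 113 + 261 + 481 = 7678
Weighted mean = 250268 / 7678 = 32.595468

33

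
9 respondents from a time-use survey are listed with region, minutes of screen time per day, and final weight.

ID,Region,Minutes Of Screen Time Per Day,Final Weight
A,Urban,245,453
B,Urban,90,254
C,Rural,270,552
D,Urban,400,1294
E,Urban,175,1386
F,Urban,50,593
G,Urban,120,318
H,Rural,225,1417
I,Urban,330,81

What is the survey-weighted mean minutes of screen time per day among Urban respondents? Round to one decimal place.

225.7

Urban rows: A, B, D, E, F, G, I
Weighted sum = 245×453 + 90×254 + 400×1294 + 175×1386 + 50×593 + 120×318 + 330×81
  = 110985 + 22860 + 517600 + 242550 + 29650 + 38160 + 26730 = 988535
Sum of weights = 453 + 254 + 1294 + 1386 + 593 + 318 + 81 = 4379
Weighted mean = 988535 / 4379 = 225.74446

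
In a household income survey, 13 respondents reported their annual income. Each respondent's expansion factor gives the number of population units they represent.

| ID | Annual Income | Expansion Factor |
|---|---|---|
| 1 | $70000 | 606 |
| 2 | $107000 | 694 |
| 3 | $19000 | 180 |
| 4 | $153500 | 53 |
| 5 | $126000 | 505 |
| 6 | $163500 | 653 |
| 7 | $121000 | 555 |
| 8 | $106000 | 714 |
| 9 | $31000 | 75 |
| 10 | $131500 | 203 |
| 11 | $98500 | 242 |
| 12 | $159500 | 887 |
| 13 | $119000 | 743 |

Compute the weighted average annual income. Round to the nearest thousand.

Weighted sum = 724218000
Sum of weights = 6110
Weighted mean = 724218000 / 6110 = 118529.95

119000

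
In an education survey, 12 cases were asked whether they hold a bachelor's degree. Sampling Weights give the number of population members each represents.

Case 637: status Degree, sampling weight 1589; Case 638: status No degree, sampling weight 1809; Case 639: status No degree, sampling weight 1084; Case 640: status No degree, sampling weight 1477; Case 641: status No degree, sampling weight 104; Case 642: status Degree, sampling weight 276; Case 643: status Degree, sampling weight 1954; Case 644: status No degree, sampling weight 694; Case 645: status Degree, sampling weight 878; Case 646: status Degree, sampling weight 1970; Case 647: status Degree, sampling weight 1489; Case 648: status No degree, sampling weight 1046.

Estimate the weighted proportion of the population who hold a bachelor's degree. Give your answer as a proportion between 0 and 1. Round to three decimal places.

Sum of weights for 'Degree' = 1589 + 276 + 1954 + 878 + 1970 + 1489 = 8156
Total weight = 14370
Weighted proportion = 8156 / 14370 = 0.56757133

0.568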